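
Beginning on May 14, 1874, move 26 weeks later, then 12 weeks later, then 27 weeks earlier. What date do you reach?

Adding 26 weeks (= 182 days) from May 14, 1874:
May has 31 days, so 31 − 14 = 17 days remain after May 14, 1874; 182 − 17 = 165 left.
June 1874 has 30 days: 165 − 30 = 135 left.
July 1874 has 31 days: 135 − 31 = 104 left.
August 1874 has 31 days: 104 − 31 = 73 left.
September 1874 has 30 days: 73 − 30 = 43 left.
October 1874 has 31 days: 43 − 31 = 12 left.
12 days into November 1874 → November 12, 1874.
Advancing 12 weeks (= 84 days) from November 12, 1874:
November has 30 days, so 30 − 12 = 18 days remain after November 12, 1874; 84 − 18 = 66 left.
December 1874 has 31 days: 66 − 31 = 35 left.
January 1875 has 31 days: 35 − 31 = 4 left.
4 days into February 1875 → February 4, 1875.
Going back 27 weeks (= 189 days) from February 4, 1875:
Going back 4 days from February 4, 1875 reaches the end of the previous month; 189 − 4 = 185 left.
January 1875 has 31 days: 185 − 31 = 154 left.
December 1874 has 31 days: 154 − 31 = 123 left.
November 1874 has 30 days: 123 − 30 = 93 left.
October 1874 has 31 days: 93 − 31 = 62 left.
September 1874 has 30 days: 62 − 30 = 32 left.
August 1874 has 31 days: 32 − 31 = 1 left.
July 1874 has 31 days; 31 − 1 = 30 → July 30, 1874.

July 30, 1874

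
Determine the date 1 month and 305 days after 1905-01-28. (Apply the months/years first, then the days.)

December 30, 1905

Advancing 1 month and 305 days from January 28, 1905: first the month/year part, then the days.
month 1 + 1 = 2 → February 1905.
Day 28 is valid in February, giving February 28, 1905.
Now add 305 days from February 28, 1905.
February has 28 days, so 28 − 28 = 0 days remain after February 28, 1905; 305 − 0 = 305 left.
March 1905 has 31 days: 305 − 31 = 274 left.
April 1905 has 30 days: 274 − 30 = 244 left.
May 1905 has 31 days: 244 − 31 = 213 left.
June 1905 has 30 days: 213 − 30 = 183 left.
July 1905 has 31 days: 183 − 31 = 152 left.
August 1905 has 31 days: 152 − 31 = 121 left.
September 1905 has 30 days: 121 − 30 = 91 left.
October 1905 has 31 days: 91 − 31 = 60 left.
November 1905 has 30 days: 60 − 30 = 30 left.
30 days into December 1905 → December 30, 1905.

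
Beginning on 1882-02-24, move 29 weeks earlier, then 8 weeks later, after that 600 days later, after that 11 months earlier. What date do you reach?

June 23, 1882

Subtracting 29 weeks (= 203 days) from February 24, 1882:
Going back 24 days from February 24, 1882 reaches the end of the previous month; 203 − 24 = 179 left.
January 1882 has 31 days: 179 − 31 = 148 left.
December 1881 has 31 days: 148 − 31 = 117 left.
November 1881 has 30 days: 117 − 30 = 87 left.
October 1881 has 31 days: 87 − 31 = 56 left.
September 1881 has 30 days: 56 − 30 = 26 left.
August 1881 has 31 days; 31 − 26 = 5 → August 5, 1881.
Counting forward 8 weeks (= 56 days) from August 5, 1881:
August has 31 days, so 31 − 5 = 26 days remain after August 5, 1881; 56 − 26 = 30 left.
30 days into September 1881 → September 30, 1881.
Counting forward 600 days from September 30, 1881:
September has 30 days, so 30 − 30 = 0 days remain after September 30, 1881; 600 − 0 = 600 left.
October 1881 has 31 days: 600 − 31 = 569 left.
November 1881 has 30 days: 569 − 30 = 539 left.
December 1881 has 31 days: 539 − 31 = 508 left.
January 1882 has 31 days: 508 − 31 = 477 left.
February 1882 has 28 days (1882 is not a leap year): 477 − 28 = 449 left.
March 1882 has 31 days: 449 − 31 = 418 left.
April 1882 has 30 days: 418 − 30 = 388 left.
May 1882 has 31 days: 388 − 31 = 357 left.
June 1882 has 30 days: 357 − 30 = 327 left.
July 1882 has 31 days: 327 − 31 = 296 left.
August 1882 has 31 days: 296 − 31 = 265 left.
September 1882 has 30 days: 265 − 30 = 235 left.
October 1882 has 31 days: 235 − 31 = 204 left.
November 1882 has 30 days: 204 − 30 = 174 left.
December 1882 has 31 days: 174 − 31 = 143 left.
January 1883 has 31 days: 143 − 31 = 112 left.
February 1883 has 28 days (1883 is not a leap year): 112 − 28 = 84 left.
March 1883 has 31 days: 84 − 31 = 53 left.
April 1883 has 30 days: 53 − 30 = 23 left.
23 days into May 1883 → May 23, 1883.
Going back 11 months from May 23, 1883:
month 5 − 11 = -6, which is month 6 of year 1882 → June 1882.
Day 23 is valid in June, giving June 23, 1882.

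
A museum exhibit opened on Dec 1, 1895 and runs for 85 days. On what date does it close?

Counting forward 85 days from December 1, 1895.
December has 31 days, so 31 − 1 = 30 days remain after December 1, 1895; 85 − 30 = 55 left.
January 1896 has 31 days: 55 − 31 = 24 left.
24 days into February 1896 → February 24, 1896.

February 24, 1896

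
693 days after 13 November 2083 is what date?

Adding 693 days from November 13, 2083.
November has 30 days, so 30 − 13 = 17 days remain after November 13, 2083; 693 − 17 = 676 left.
December 2083 has 31 days: 676 − 31 = 645 left.
January 2084 has 31 days: 645 − 31 = 614 left.
February 2084 has 29 days (2084 is a leap year): 614 − 29 = 585 left.
March 2084 has 31 days: 585 − 31 = 554 left.
April 2084 has 30 days: 554 − 30 = 524 left.
May 2084 has 31 days: 524 − 31 = 493 left.
June 2084 has 30 days: 493 − 30 = 463 left.
July 2084 has 31 days: 463 − 31 = 432 left.
August 2084 has 31 days: 432 − 31 = 401 left.
September 2084 has 30 days: 401 − 30 = 371 left.
October 2084 has 31 days: 371 − 31 = 340 left.
November 2084 has 30 days: 340 − 30 = 310 left.
December 2084 has 31 days: 310 − 31 = 279 left.
January 2085 has 31 days: 279 − 31 = 248 left.
February 2085 has 28 days (2085 is not a leap year): 248 − 28 = 220 left.
March 2085 has 31 days: 220 − 31 = 189 left.
April 2085 has 30 days: 189 − 30 = 159 left.
May 2085 has 31 days: 159 − 31 = 128 left.
June 2085 has 30 days: 128 − 30 = 98 left.
July 2085 has 31 days: 98 − 31 = 67 left.
August 2085 has 31 days: 67 − 31 = 36 left.
September 2085 has 30 days: 36 − 30 = 6 left.
6 days into October 2085 → October 6, 2085.

October 6, 2085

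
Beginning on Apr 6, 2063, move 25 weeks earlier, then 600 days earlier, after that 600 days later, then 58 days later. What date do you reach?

December 10, 2062

Subtracting 25 weeks (= 175 days) from April 6, 2063:
Going back 6 days from April 6, 2063 reaches the end of the previous month; 175 − 6 = 169 left.
March 2063 has 31 days: 169 − 31 = 138 left.
February 2063 has 28 days (2063 is not a leap year): 138 − 28 = 110 left.
January 2063 has 31 days: 110 − 31 = 79 left.
December 2062 has 31 days: 79 − 31 = 48 left.
November 2062 has 30 days: 48 − 30 = 18 left.
October 2062 has 31 days; 31 − 18 = 13 → October 13, 2062.
Going back 600 days from October 13, 2062:
Going back 13 days from October 13, 2062 reaches the end of the previous month; 600 − 13 = 587 left.
September 2062 has 30 days: 587 − 30 = 557 left.
August 2062 has 31 days: 557 − 31 = 526 left.
July 2062 has 31 days: 526 − 31 = 495 left.
June 2062 has 30 days: 495 − 30 = 465 left.
May 2062 has 31 days: 465 − 31 = 434 left.
April 2062 has 30 days: 434 − 30 = 404 left.
March 2062 has 31 days: 404 − 31 = 373 left.
February 2062 has 28 days (2062 is not a leap year): 373 − 28 = 345 left.
January 2062 has 31 days: 345 − 31 = 314 left.
December 2061 has 31 days: 314 − 31 = 283 left.
November 2061 has 30 days: 283 − 30 = 253 left.
October 2061 has 31 days: 253 − 31 = 222 left.
September 2061 has 30 days: 222 − 30 = 192 left.
August 2061 has 31 days: 192 − 31 = 161 left.
July 2061 has 31 days: 161 − 31 = 130 left.
June 2061 has 30 days: 130 − 30 = 100 left.
May 2061 has 31 days: 100 − 31 = 69 left.
April 2061 has 30 days: 69 − 30 = 39 left.
March 2061 has 31 days: 39 − 31 = 8 left.
February 2061 has 28 days; 28 − 8 = 20 → February 20, 2061.
Adding 600 days from February 20, 2061:
February has 28 days, so 28 − 20 = 8 days remain after February 20, 2061; 600 − 8 = 592 left.
March 2061 has 31 days: 592 − 31 = 561 left.
April 2061 has 30 days: 561 − 30 = 531 left.
May 2061 has 31 days: 531 − 31 = 500 left.
June 2061 has 30 days: 500 − 30 = 470 left.
July 2061 has 31 days: 470 − 31 = 439 left.
August 2061 has 31 days: 439 − 31 = 408 left.
September 2061 has 30 days: 408 − 30 = 378 left.
October 2061 has 31 days: 378 − 31 = 347 left.
November 2061 has 30 days: 347 − 30 = 317 left.
December 2061 has 31 days: 317 − 31 = 286 left.
January 2062 has 31 days: 286 − 31 = 255 left.
February 2062 has 28 days (2062 is not a leap year): 255 − 28 = 227 left.
March 2062 has 31 days: 227 − 31 = 196 left.
April 2062 has 30 days: 196 − 30 = 166 left.
May 2062 has 31 days: 166 − 31 = 135 left.
June 2062 has 30 days: 135 − 30 = 105 left.
July 2062 has 31 days: 105 − 31 = 74 left.
August 2062 has 31 days: 74 − 31 = 43 left.
September 2062 has 30 days: 43 − 30 = 13 left.
13 days into October 2062 → October 13, 2062.
Advancing 58 days from October 13, 2062:
October has 31 days, so 31 − 13 = 18 days remain after October 13, 2062; 58 − 18 = 40 left.
November 2062 has 30 days: 40 − 30 = 10 left.
10 days into December 2062 → December 10, 2062.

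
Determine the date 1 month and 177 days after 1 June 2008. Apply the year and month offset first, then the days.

December 25, 2008

Adding 1 month and 177 days from June 1, 2008: first the month/year part, then the days.
month 6 + 1 = 7 → July 2008.
Day 1 is valid in July, giving July 1, 2008.
Now add 177 days from July 1, 2008.
July has 31 days, so 31 − 1 = 30 days remain after July 1, 2008; 177 − 30 = 147 left.
August 2008 has 31 days: 147 − 31 = 116 left.
September 2008 has 30 days: 116 − 30 = 86 left.
October 2008 has 31 days: 86 − 31 = 55 left.
November 2008 has 30 days: 55 − 30 = 25 left.
25 days into December 2008 → December 25, 2008.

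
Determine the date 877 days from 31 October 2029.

March 26, 2032

Counting forward 877 days from October 31, 2029.
October has 31 days, so 31 − 31 = 0 days remain after October 31, 2029; 877 − 0 = 877 left.
November 2029 has 30 days: 877 − 30 = 847 left.
December 2029 has 31 days: 847 − 31 = 816 left.
January 2030 has 31 days: 816 − 31 = 785 left.
February 2030 has 28 days (2030 is not a leap year): 785 − 28 = 757 left.
March 2030 has 31 days: 757 − 31 = 726 left.
April 2030 has 30 days: 726 − 30 = 696 left.
May 2030 has 31 days: 696 − 31 = 665 left.
June 2030 has 30 days: 665 − 30 = 635 left.
July 2030 has 31 days: 635 − 31 = 604 left.
August 2030 has 31 days: 604 − 31 = 573 left.
September 2030 has 30 days: 573 − 30 = 543 left.
October 2030 has 31 days: 543 − 31 = 512 left.
November 2030 has 30 days: 512 − 30 = 482 left.
December 2030 has 31 days: 482 − 31 = 451 left.
January 2031 has 31 days: 451 − 31 = 420 left.
February 2031 has 28 days (2031 is not a leap year): 420 − 28 = 392 left.
March 2031 has 31 days: 392 − 31 = 361 left.
April 2031 has 30 days: 361 − 30 = 331 left.
May 2031 has 31 days: 331 − 31 = 300 left.
June 2031 has 30 days: 300 − 30 = 270 left.
July 2031 has 31 days: 270 − 31 = 239 left.
August 2031 has 31 days: 239 − 31 = 208 left.
September 2031 has 30 days: 208 − 30 = 178 left.
October 2031 has 31 days: 178 − 31 = 147 left.
November 2031 has 30 days: 147 − 30 = 117 left.
December 2031 has 31 days: 117 − 31 = 86 left.
January 2032 has 31 days: 86 − 31 = 55 left.
February 2032 has 29 days (2032 is a leap year): 55 − 29 = 26 left.
26 days into March 2032 → March 26, 2032.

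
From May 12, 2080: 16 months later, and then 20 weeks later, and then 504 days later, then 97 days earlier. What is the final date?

Adding 16 months from May 12, 2080:
month 5 + 16 = 21, which is month 9 of year 2081 → September 2081.
Day 12 is valid in September, giving September 12, 2081.
Adding 20 weeks (= 140 days) from September 12, 2081:
September has 30 days, so 30 − 12 = 18 days remain after September 12, 2081; 140 − 18 = 122 left.
October 2081 has 31 days: 122 − 31 = 91 left.
November 2081 has 30 days: 91 − 30 = 61 left.
December 2081 has 31 days: 61 − 31 = 30 left.
30 days into January 2082 → January 30, 2082.
Adding 504 days from January 30, 2082:
January has 31 days, so 31 − 30 = 1 day remains after January 30, 2082; 504 − 1 = 503 left.
February 2082 has 28 days (2082 is not a leap year): 503 − 28 = 475 left.
March 2082 has 31 days: 475 − 31 = 444 left.
April 2082 has 30 days: 444 − 30 = 414 left.
May 2082 has 31 days: 414 − 31 = 383 left.
June 2082 has 30 days: 383 − 30 = 353 left.
July 2082 has 31 days: 353 − 31 = 322 left.
August 2082 has 31 days: 322 − 31 = 291 left.
September 2082 has 30 days: 291 − 30 = 261 left.
October 2082 has 31 days: 261 − 31 = 230 left.
November 2082 has 30 days: 230 − 30 = 200 left.
December 2082 has 31 days: 200 − 31 = 169 left.
January 2083 has 31 days: 169 − 31 = 138 left.
February 2083 has 28 days (2083 is not a leap year): 138 − 28 = 110 left.
March 2083 has 31 days: 110 − 31 = 79 left.
April 2083 has 30 days: 79 − 30 = 49 left.
May 2083 has 31 days: 49 − 31 = 18 left.
18 days into June 2083 → June 18, 2083.
Subtracting 97 days from June 18, 2083:
Going back 18 days from June 18, 2083 reaches the end of the previous month; 97 − 18 = 79 left.
May 2083 has 31 days: 79 − 31 = 48 left.
April 2083 has 30 days: 48 − 30 = 18 left.
March 2083 has 31 days; 31 − 18 = 13 → March 13, 2083.

March 13, 2083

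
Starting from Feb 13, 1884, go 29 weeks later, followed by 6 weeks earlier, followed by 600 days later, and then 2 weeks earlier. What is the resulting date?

March 1, 1886

Adding 29 weeks (= 203 days) from February 13, 1884:
February has 29 days, so 29 − 13 = 16 days remain after February 13, 1884; 203 − 16 = 187 left.
March 1884 has 31 days: 187 − 31 = 156 left.
April 1884 has 30 days: 156 − 30 = 126 left.
May 1884 has 31 days: 126 − 31 = 95 left.
June 1884 has 30 days: 95 − 30 = 65 left.
July 1884 has 31 days: 65 − 31 = 34 left.
August 1884 has 31 days: 34 − 31 = 3 left.
3 days into September 1884 → September 3, 1884.
Counting back 6 weeks (= 42 days) from September 3, 1884:
Going back 3 days from September 3, 1884 reaches the end of the previous month; 42 − 3 = 39 left.
August 1884 has 31 days: 39 − 31 = 8 left.
July 1884 has 31 days; 31 − 8 = 23 → July 23, 1884.
Counting forward 600 days from July 23, 1884:
July has 31 days, so 31 − 23 = 8 days remain after July 23, 1884; 600 − 8 = 592 left.
August 1884 has 31 days: 592 − 31 = 561 left.
September 1884 has 30 days: 561 − 30 = 531 left.
October 1884 has 31 days: 531 − 31 = 500 left.
November 1884 has 30 days: 500 − 30 = 470 left.
December 1884 has 31 days: 470 − 31 = 439 left.
January 1885 has 31 days: 439 − 31 = 408 left.
February 1885 has 28 days (1885 is not a leap year): 408 − 28 = 380 left.
March 1885 has 31 days: 380 − 31 = 349 left.
April 1885 has 30 days: 349 − 30 = 319 left.
May 1885 has 31 days: 319 − 31 = 288 left.
June 1885 has 30 days: 288 − 30 = 258 left.
July 1885 has 31 days: 258 − 31 = 227 left.
August 1885 has 31 days: 227 − 31 = 196 left.
September 1885 has 30 days: 196 − 30 = 166 left.
October 1885 has 31 days: 166 − 31 = 135 left.
November 1885 has 30 days: 135 − 30 = 105 left.
December 1885 has 31 days: 105 − 31 = 74 left.
January 1886 has 31 days: 74 − 31 = 43 left.
February 1886 has 28 days (1886 is not a leap year): 43 − 28 = 15 left.
15 days into March 1886 → March 15, 1886.
Counting back 2 weeks (= 14 days) from March 15, 1886:
15 − 14 = 1, still in March 1886.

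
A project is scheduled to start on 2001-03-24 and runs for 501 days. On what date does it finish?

August 7, 2002

Advancing 501 days from March 24, 2001.
March has 31 days, so 31 − 24 = 7 days remain after March 24, 2001; 501 − 7 = 494 left.
April 2001 has 30 days: 494 − 30 = 464 left.
May 2001 has 31 days: 464 − 31 = 433 left.
June 2001 has 30 days: 433 − 30 = 403 left.
July 2001 has 31 days: 403 − 31 = 372 left.
August 2001 has 31 days: 372 − 31 = 341 left.
September 2001 has 30 days: 341 − 30 = 311 left.
October 2001 has 31 days: 311 − 31 = 280 left.
November 2001 has 30 days: 280 − 30 = 250 left.
December 2001 has 31 days: 250 − 31 = 219 left.
January 2002 has 31 days: 219 − 31 = 188 left.
February 2002 has 28 days (2002 is not a leap year): 188 − 28 = 160 left.
March 2002 has 31 days: 160 − 31 = 129 left.
April 2002 has 30 days: 129 − 30 = 99 left.
May 2002 has 31 days: 99 − 31 = 68 left.
June 2002 has 30 days: 68 − 30 = 38 left.
July 2002 has 31 days: 38 − 31 = 7 left.
7 days into August 2002 → August 7, 2002.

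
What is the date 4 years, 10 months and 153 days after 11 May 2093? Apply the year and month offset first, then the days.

August 11, 2098

Adding 4 years, 10 months and 153 days from May 11, 2093: first the month/year part, then the days.
+4 years → 2097; month 5 + 10 = 15, which is month 3 of year 2098 → March 2098.
Day 11 is valid in March, giving March 11, 2098.
Now add 153 days from March 11, 2098.
March has 31 days, so 31 − 11 = 20 days remain after March 11, 2098; 153 − 20 = 133 left.
April 2098 has 30 days: 133 − 30 = 103 left.
May 2098 has 31 days: 103 − 31 = 72 left.
June 2098 has 30 days: 72 − 30 = 42 left.
July 2098 has 31 days: 42 − 31 = 11 left.
11 days into August 2098 → August 11, 2098.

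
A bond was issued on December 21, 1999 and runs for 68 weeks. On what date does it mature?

April 10, 2001

Counting forward 68 weeks = 476 days from December 21, 1999.
December has 31 days, so 31 − 21 = 10 days remain after December 21, 1999; 476 − 10 = 466 left.
January 2000 has 31 days: 466 − 31 = 435 left.
February 2000 has 29 days (2000 is a leap year (divisible by 400)): 435 − 29 = 406 left.
March 2000 has 31 days: 406 − 31 = 375 left.
April 2000 has 30 days: 375 − 30 = 345 left.
May 2000 has 31 days: 345 − 31 = 314 left.
June 2000 has 30 days: 314 − 30 = 284 left.
July 2000 has 31 days: 284 − 31 = 253 left.
August 2000 has 31 days: 253 − 31 = 222 left.
September 2000 has 30 days: 222 − 30 = 192 left.
October 2000 has 31 days: 192 − 31 = 161 left.
November 2000 has 30 days: 161 − 30 = 131 left.
December 2000 has 31 days: 131 − 31 = 100 left.
January 2001 has 31 days: 100 − 31 = 69 left.
February 2001 has 28 days (2001 is not a leap year): 69 − 28 = 41 left.
March 2001 has 31 days: 41 − 31 = 10 left.
10 days into April 2001 → April 10, 2001.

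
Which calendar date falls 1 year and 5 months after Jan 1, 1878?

Adding 1 year and 5 months from January 1, 1878.
+1 year → 1879; month 1 + 5 = 6 → June 1879.
Day 1 is valid in June, giving June 1, 1879.

June 1, 1879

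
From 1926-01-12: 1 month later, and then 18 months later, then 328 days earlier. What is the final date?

September 18, 1926

Counting forward 1 month from January 12, 1926:
month 1 + 1 = 2 → February 1926.
Day 12 is valid in February, giving February 12, 1926.
Counting forward 18 months from February 12, 1926:
month 2 + 18 = 20, which is month 8 of year 1927 → August 1927.
Day 12 is valid in August, giving August 12, 1927.
Going back 328 days from August 12, 1927:
Going back 12 days from August 12, 1927 reaches the end of the previous month; 328 − 12 = 316 left.
July 1927 has 31 days: 316 − 31 = 285 left.
June 1927 has 30 days: 285 − 30 = 255 left.
May 1927 has 31 days: 255 − 31 = 224 left.
April 1927 has 30 days: 224 − 30 = 194 left.
March 1927 has 31 days: 194 − 31 = 163 left.
February 1927 has 28 days (1927 is not a leap year): 163 − 28 = 135 left.
January 1927 has 31 days: 135 − 31 = 104 left.
December 1926 has 31 days: 104 − 31 = 73 left.
November 1926 has 30 days: 73 − 30 = 43 left.
October 1926 has 31 days: 43 − 31 = 12 left.
September 1926 has 30 days; 30 − 12 = 18 → September 18, 1926.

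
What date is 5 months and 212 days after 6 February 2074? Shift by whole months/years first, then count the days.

February 3, 2075

Advancing 5 months and 212 days from February 6, 2074: first the month/year part, then the days.
month 2 + 5 = 7 → July 2074.
Day 6 is valid in July, giving July 6, 2074.
Now add 212 days from July 6, 2074.
July has 31 days, so 31 − 6 = 25 days remain after July 6, 2074; 212 − 25 = 187 left.
August 2074 has 31 days: 187 − 31 = 156 left.
September 2074 has 30 days: 156 − 30 = 126 left.
October 2074 has 31 days: 126 − 31 = 95 left.
November 2074 has 30 days: 95 − 30 = 65 left.
December 2074 has 31 days: 65 − 31 = 34 left.
January 2075 has 31 days: 34 − 31 = 3 left.
3 days into February 2075 → February 3, 2075.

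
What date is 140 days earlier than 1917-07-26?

Going back 140 days from July 26, 1917.
Going back 26 days from July 26, 1917 reaches the end of the previous month; 140 − 26 = 114 left.
June 1917 has 30 days: 114 − 30 = 84 left.
May 1917 has 31 days: 84 − 31 = 53 left.
April 1917 has 30 days: 53 − 30 = 23 left.
March 1917 has 31 days; 31 − 23 = 8 → March 8, 1917.

March 8, 1917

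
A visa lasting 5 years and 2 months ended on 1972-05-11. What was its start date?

Subtracting 5 years and 2 months from May 11, 1972.
-5 years → 1967; month 5 − 2 = 3 → March 1967.
Day 11 is valid in March, giving March 11, 1967.

March 11, 1967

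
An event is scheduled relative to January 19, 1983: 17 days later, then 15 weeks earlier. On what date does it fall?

October 23, 1982

Advancing 17 days from January 19, 1983:
January has 31 days, so 31 − 19 = 12 days remain after January 19, 1983; 17 − 12 = 5 left.
5 days into February 1983 → February 5, 1983.
Counting back 15 weeks (= 105 days) from February 5, 1983:
Going back 5 days from February 5, 1983 reaches the end of the previous month; 105 − 5 = 100 left.
January 1983 has 31 days: 100 − 31 = 69 left.
December 1982 has 31 days: 69 − 31 = 38 left.
November 1982 has 30 days: 38 − 30 = 8 left.
October 1982 has 31 days; 31 − 8 = 23 → October 23, 1982.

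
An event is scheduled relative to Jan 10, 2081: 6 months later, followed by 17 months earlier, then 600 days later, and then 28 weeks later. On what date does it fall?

Advancing 6 months from January 10, 2081:
month 1 + 6 = 7 → July 2081.
Day 10 is valid in July, giving July 10, 2081.
Going back 17 months from July 10, 2081:
month 7 − 17 = -10, which is month 2 of year 2080 → February 2080.
Day 10 is valid in February, giving February 10, 2080.
Counting forward 600 days from February 10, 2080:
February has 29 days, so 29 − 10 = 19 days remain after February 10, 2080; 600 − 19 = 581 left.
March 2080 has 31 days: 581 − 31 = 550 left.
April 2080 has 30 days: 550 − 30 = 520 left.
May 2080 has 31 days: 520 − 31 = 489 left.
June 2080 has 30 days: 489 − 30 = 459 left.
July 2080 has 31 days: 459 − 31 = 428 left.
August 2080 has 31 days: 428 − 31 = 397 left.
September 2080 has 30 days: 397 − 30 = 367 left.
October 2080 has 31 days: 367 − 31 = 336 left.
November 2080 has 30 days: 336 − 30 = 306 left.
December 2080 has 31 days: 306 − 31 = 275 left.
January 2081 has 31 days: 275 − 31 = 244 left.
February 2081 has 28 days (2081 is not a leap year): 244 − 28 = 216 left.
March 2081 has 31 days: 216 − 31 = 185 left.
April 2081 has 30 days: 185 − 30 = 155 left.
May 2081 has 31 days: 155 − 31 = 124 left.
June 2081 has 30 days: 124 − 30 = 94 left.
July 2081 has 31 days: 94 − 31 = 63 left.
August 2081 has 31 days: 63 − 31 = 32 left.
September 2081 has 30 days: 32 − 30 = 2 left.
2 days into October 2081 → October 2, 2081.
Adding 28 weeks (= 196 days) from October 2, 2081:
October has 31 days, so 31 − 2 = 29 days remain after October 2, 2081; 196 − 29 = 167 left.
November 2081 has 30 days: 167 − 30 = 137 left.
December 2081 has 31 days: 137 − 31 = 106 left.
January 2082 has 31 days: 106 − 31 = 75 left.
February 2082 has 28 days (2082 is not a leap year): 75 − 28 = 47 left.
March 2082 has 31 days: 47 − 31 = 16 left.
16 days into April 2082 → April 16, 2082.

April 16, 2082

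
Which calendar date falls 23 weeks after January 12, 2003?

June 22, 2003

Adding 23 weeks = 161 days from January 12, 2003.
January has 31 days, so 31 − 12 = 19 days remain after January 12, 2003; 161 − 19 = 142 left.
February 2003 has 28 days (2003 is not a leap year): 142 − 28 = 114 left.
March 2003 has 31 days: 114 − 31 = 83 left.
April 2003 has 30 days: 83 − 30 = 53 left.
May 2003 has 31 days: 53 − 31 = 22 left.
22 days into June 2003 → June 22, 2003.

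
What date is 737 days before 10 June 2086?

June 3, 2084

Counting back 737 days from June 10, 2086.
Going back 10 days from June 10, 2086 reaches the end of the previous month; 737 − 10 = 727 left.
May 2086 has 31 days: 727 − 31 = 696 left.
April 2086 has 30 days: 696 − 30 = 666 left.
March 2086 has 31 days: 666 − 31 = 635 left.
February 2086 has 28 days (2086 is not a leap year): 635 − 28 = 607 left.
January 2086 has 31 days: 607 − 31 = 576 left.
December 2085 has 31 days: 576 − 31 = 545 left.
November 2085 has 30 days: 545 − 30 = 515 left.
October 2085 has 31 days: 515 − 31 = 484 left.
September 2085 has 30 days: 484 − 30 = 454 left.
August 2085 has 31 days: 454 − 31 = 423 left.
July 2085 has 31 days: 423 − 31 = 392 left.
June 2085 has 30 days: 392 − 30 = 362 left.
May 2085 has 31 days: 362 − 31 = 331 left.
April 2085 has 30 days: 331 − 30 = 301 left.
March 2085 has 31 days: 301 − 31 = 270 left.
February 2085 has 28 days (2085 is not a leap year): 270 − 28 = 242 left.
January 2085 has 31 days: 242 − 31 = 211 left.
December 2084 has 31 days: 211 − 31 = 180 left.
November 2084 has 30 days: 180 − 30 = 150 left.
October 2084 has 31 days: 150 − 31 = 119 left.
September 2084 has 30 days: 119 − 30 = 89 left.
August 2084 has 31 days: 89 − 31 = 58 left.
July 2084 has 31 days: 58 − 31 = 27 left.
June 2084 has 30 days; 30 − 27 = 3 → June 3, 2084.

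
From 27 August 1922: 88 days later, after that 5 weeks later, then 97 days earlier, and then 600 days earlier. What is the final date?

Adding 88 days from August 27, 1922:
August has 31 days, so 31 − 27 = 4 days remain after August 27, 1922; 88 − 4 = 84 left.
September 1922 has 30 days: 84 − 30 = 54 left.
October 1922 has 31 days: 54 − 31 = 23 left.
23 days into November 1922 → November 23, 1922.
Counting forward 5 weeks (= 35 days) from November 23, 1922:
November has 30 days, so 30 − 23 = 7 days remain after November 23, 1922; 35 − 7 = 28 left.
28 days into December 1922 → December 28, 1922.
Subtracting 97 days from December 28, 1922:
Going back 28 days from December 28, 1922 reaches the end of the previous month; 97 − 28 = 69 left.
November 1922 has 30 days: 69 − 30 = 39 left.
October 1922 has 31 days: 39 − 31 = 8 left.
September 1922 has 30 days; 30 − 8 = 22 → September 22, 1922.
Counting back 600 days from September 22, 1922:
Going back 22 days from September 22, 1922 reaches the end of the previous month; 600 − 22 = 578 left.
August 1922 has 31 days: 578 − 31 = 547 left.
July 1922 has 31 days: 547 − 31 = 516 left.
June 1922 has 30 days: 516 − 30 = 486 left.
May 1922 has 31 days: 486 − 31 = 455 left.
April 1922 has 30 days: 455 − 30 = 425 left.
March 1922 has 31 days: 425 − 31 = 394 left.
February 1922 has 28 days (1922 is not a leap year): 394 − 28 = 366 left.
January 1922 has 31 days: 366 − 31 = 335 left.
December 1921 has 31 days: 335 − 31 = 304 left.
November 1921 has 30 days: 304 − 30 = 274 left.
October 1921 has 31 days: 274 − 31 = 243 left.
September 1921 has 30 days: 243 − 30 = 213 left.
August 1921 has 31 days: 213 − 31 = 182 left.
July 1921 has 31 days: 182 − 31 = 151 left.
June 1921 has 30 days: 151 − 30 = 121 left.
May 1921 has 31 days: 121 − 31 = 90 left.
April 1921 has 30 days: 90 − 30 = 60 left.
March 1921 has 31 days: 60 − 31 = 29 left.
February 1921 has 28 days (1921 is not a leap year): 29 − 28 = 1 left.
January 1921 has 31 days; 31 − 1 = 30 → January 30, 1921.

January 30, 1921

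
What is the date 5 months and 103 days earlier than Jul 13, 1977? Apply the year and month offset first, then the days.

Going back 5 months and 103 days from July 13, 1977: first the month/year part, then the days.
month 7 − 5 = 2 → February 1977.
Day 13 is valid in February, giving February 13, 1977.
Now subtract 103 days from February 13, 1977.
Going back 13 days from February 13, 1977 reaches the end of the previous month; 103 − 13 = 90 left.
January 1977 has 31 days: 90 − 31 = 59 left.
December 1976 has 31 days: 59 − 31 = 28 left.
November 1976 has 30 days; 30 − 28 = 2 → November 2, 1976.

November 2, 1976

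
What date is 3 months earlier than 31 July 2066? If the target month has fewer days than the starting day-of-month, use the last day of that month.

Going back 3 months from July 31, 2066.
month 7 − 3 = 4 → April 2066.
April 2066 has only 30 days and the start was day 31, so the date clamps to April 30, 2066.

April 30, 2066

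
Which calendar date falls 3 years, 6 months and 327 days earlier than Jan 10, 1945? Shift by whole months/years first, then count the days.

Going back 3 years, 6 months and 327 days from January 10, 1945: first the month/year part, then the days.
-3 years → 1942; month 1 − 6 = -5, which is month 7 of year 1941 → July 1941.
Day 10 is valid in July, giving July 10, 1941.
Now subtract 327 days from July 10, 1941.
Going back 10 days from July 10, 1941 reaches the end of the previous month; 327 − 10 = 317 left.
June 1941 has 30 days: 317 − 30 = 287 left.
May 1941 has 31 days: 287 − 31 = 256 left.
April 1941 has 30 days: 256 − 30 = 226 left.
March 1941 has 31 days: 226 − 31 = 195 left.
February 1941 has 28 days (1941 is not a leap year): 195 − 28 = 167 left.
January 1941 has 31 days: 167 − 31 = 136 left.
December 1940 has 31 days: 136 − 31 = 105 left.
November 1940 has 30 days: 105 − 30 = 75 left.
October 1940 has 31 days: 75 − 31 = 44 left.
September 1940 has 30 days: 44 − 30 = 14 left.
August 1940 has 31 days; 31 − 14 = 17 → August 17, 1940.

August 17, 1940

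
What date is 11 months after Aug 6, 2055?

Adding 11 months from August 6, 2055.
month 8 + 11 = 19, which is month 7 of year 2056 → July 2056.
Day 6 is valid in July, giving July 6, 2056.

July 6, 2056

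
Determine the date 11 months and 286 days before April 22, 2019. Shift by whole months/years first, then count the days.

Counting back 11 months and 286 days from April 22, 2019: first the month/year part, then the days.
month 4 − 11 = -7, which is month 5 of year 2018 → May 2018.
Day 22 is valid in May, giving May 22, 2018.
Now subtract 286 days from May 22, 2018.
Going back 22 days from May 22, 2018 reaches the end of the previous month; 286 − 22 = 264 left.
April 2018 has 30 days: 264 − 30 = 234 left.
March 2018 has 31 days: 234 − 31 = 203 left.
February 2018 has 28 days (2018 is not a leap year): 203 − 28 = 175 left.
January 2018 has 31 days: 175 − 31 = 144 left.
December 2017 has 31 days: 144 − 31 = 113 left.
November 2017 has 30 days: 113 − 30 = 83 left.
October 2017 has 31 days: 83 − 31 = 52 left.
September 2017 has 30 days: 52 − 30 = 22 left.
August 2017 has 31 days; 31 − 22 = 9 → August 9, 2017.

August 9, 2017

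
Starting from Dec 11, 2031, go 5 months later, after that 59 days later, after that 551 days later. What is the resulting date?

January 11, 2034

Advancing 5 months from December 11, 2031:
month 12 + 5 = 17, which is month 5 of year 2032 → May 2032.
Day 11 is valid in May, giving May 11, 2032.
Adding 59 days from May 11, 2032:
May has 31 days, so 31 − 11 = 20 days remain after May 11, 2032; 59 − 20 = 39 left.
June 2032 has 30 days: 39 − 30 = 9 left.
9 days into July 2032 → July 9, 2032.
Advancing 551 days from July 9, 2032:
July has 31 days, so 31 − 9 = 22 days remain after July 9, 2032; 551 − 22 = 529 left.
August 2032 has 31 days: 529 − 31 = 498 left.
September 2032 has 30 days: 498 − 30 = 468 left.
October 2032 has 31 days: 468 − 31 = 437 left.
November 2032 has 30 days: 437 − 30 = 407 left.
December 2032 has 31 days: 407 − 31 = 376 left.
January 2033 has 31 days: 376 − 31 = 345 left.
February 2033 has 28 days (2033 is not a leap year): 345 − 28 = 317 left.
March 2033 has 31 days: 317 − 31 = 286 left.
April 2033 has 30 days: 286 − 30 = 256 left.
May 2033 has 31 days: 256 − 31 = 225 left.
June 2033 has 30 days: 225 − 30 = 195 left.
July 2033 has 31 days: 195 − 31 = 164 left.
August 2033 has 31 days: 164 − 31 = 133 left.
September 2033 has 30 days: 133 − 30 = 103 left.
October 2033 has 31 days: 103 − 31 = 72 left.
November 2033 has 30 days: 72 − 30 = 42 left.
December 2033 has 31 days: 42 − 31 = 11 left.
11 days into January 2034 → January 11, 2034.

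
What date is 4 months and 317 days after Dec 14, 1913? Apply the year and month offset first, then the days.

February 25, 1915

Advancing 4 months and 317 days from December 14, 1913: first the month/year part, then the days.
month 12 + 4 = 16, which is month 4 of year 1914 → April 1914.
Day 14 is valid in April, giving April 14, 1914.
Now add 317 days from April 14, 1914.
April has 30 days, so 30 − 14 = 16 days remain after April 14, 1914; 317 − 16 = 301 left.
May 1914 has 31 days: 301 − 31 = 270 left.
June 1914 has 30 days: 270 − 30 = 240 left.
July 1914 has 31 days: 240 − 31 = 209 left.
August 1914 has 31 days: 209 − 31 = 178 left.
September 1914 has 30 days: 178 − 30 = 148 left.
October 1914 has 31 days: 148 − 31 = 117 left.
November 1914 has 30 days: 117 − 30 = 87 left.
December 1914 has 31 days: 87 − 31 = 56 left.
January 1915 has 31 days: 56 − 31 = 25 left.
25 days into February 1915 → February 25, 1915.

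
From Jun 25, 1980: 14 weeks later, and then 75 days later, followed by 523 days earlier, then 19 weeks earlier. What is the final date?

February 28, 1979

Adding 14 weeks (= 98 days) from June 25, 1980:
June has 30 days, so 30 − 25 = 5 days remain after June 25, 1980; 98 − 5 = 93 left.
July 1980 has 31 days: 93 − 31 = 62 left.
August 1980 has 31 days: 62 − 31 = 31 left.
September 1980 has 30 days: 31 − 30 = 1 left.
1 day into October 1980 → October 1, 1980.
Adding 75 days from October 1, 1980:
October has 31 days, so 31 − 1 = 30 days remain after October 1, 1980; 75 − 30 = 45 left.
November 1980 has 30 days: 45 − 30 = 15 left.
15 days into December 1980 → December 15, 1980.
Subtracting 523 days from December 15, 1980:
Going back 15 days from December 15, 1980 reaches the end of the previous month; 523 − 15 = 508 left.
November 1980 has 30 days: 508 − 30 = 478 left.
October 1980 has 31 days: 478 − 31 = 447 left.
September 1980 has 30 days: 447 − 30 = 417 left.
August 1980 has 31 days: 417 − 31 = 386 left.
July 1980 has 31 days: 386 − 31 = 355 left.
June 1980 has 30 days: 355 − 30 = 325 left.
May 1980 has 31 days: 325 − 31 = 294 left.
April 1980 has 30 days: 294 − 30 = 264 left.
March 1980 has 31 days: 264 − 31 = 233 left.
February 1980 has 29 days (1980 is a leap year): 233 − 29 = 204 left.
January 1980 has 31 days: 204 − 31 = 173 left.
December 1979 has 31 days: 173 − 31 = 142 left.
November 1979 has 30 days: 142 − 30 = 112 left.
October 1979 has 31 days: 112 − 31 = 81 left.
September 1979 has 30 days: 81 − 30 = 51 left.
August 1979 has 31 days: 51 − 31 = 20 left.
July 1979 has 31 days; 31 − 20 = 11 → July 11, 1979.
Subtracting 19 weeks (= 133 days) from July 11, 1979:
Going back 11 days from July 11, 1979 reaches the end of the previous month; 133 − 11 = 122 left.
June 1979 has 30 days: 122 − 30 = 92 left.
May 1979 has 31 days: 92 − 31 = 61 left.
April 1979 has 30 days: 61 − 30 = 31 left.
March 1979 has 31 days: 31 − 31 = 0 left.
February 1979 has 28 days; 28 − 0 = 28 → February 28, 1979.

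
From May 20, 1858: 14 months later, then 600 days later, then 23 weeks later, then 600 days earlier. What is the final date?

Advancing 14 months from May 20, 1858:
month 5 + 14 = 19, which is month 7 of year 1859 → July 1859.
Day 20 is valid in July, giving July 20, 1859.
Adding 600 days from July 20, 1859:
July has 31 days, so 31 − 20 = 11 days remain after July 20, 1859; 600 − 11 = 589 left.
August 1859 has 31 days: 589 − 31 = 558 left.
September 1859 has 30 days: 558 − 30 = 528 left.
October 1859 has 31 days: 528 − 31 = 497 left.
November 1859 has 30 days: 497 − 30 = 467 left.
December 1859 has 31 days: 467 − 31 = 436 left.
January 1860 has 31 days: 436 − 31 = 405 left.
February 1860 has 29 days (1860 is a leap year): 405 − 29 = 376 left.
March 1860 has 31 days: 376 − 31 = 345 left.
April 1860 has 30 days: 345 − 30 = 315 left.
May 1860 has 31 days: 315 − 31 = 284 left.
June 1860 has 30 days: 284 − 30 = 254 left.
July 1860 has 31 days: 254 − 31 = 223 left.
August 1860 has 31 days: 223 − 31 = 192 left.
September 1860 has 30 days: 192 − 30 = 162 left.
October 1860 has 31 days: 162 − 31 = 131 left.
November 1860 has 30 days: 131 − 30 = 101 left.
December 1860 has 31 days: 101 − 31 = 70 left.
January 1861 has 31 days: 70 − 31 = 39 left.
February 1861 has 28 days (1861 is not a leap year): 39 − 28 = 11 left.
11 days into March 1861 → March 11, 1861.
Adding 23 weeks (= 161 days) from March 11, 1861:
March has 31 days, so 31 − 11 = 20 days remain after March 11, 1861; 161 − 20 = 141 left.
April 1861 has 30 days: 141 − 30 = 111 left.
May 1861 has 31 days: 111 − 31 = 80 left.
June 1861 has 30 days: 80 − 30 = 50 left.
July 1861 has 31 days: 50 − 31 = 19 left.
19 days into August 1861 → August 19, 1861.
Going back 600 days from August 19, 1861:
Going back 19 days from August 19, 1861 reaches the end of the previous month; 600 − 19 = 581 left.
July 1861 has 31 days: 581 − 31 = 550 left.
June 1861 has 30 days: 550 − 30 = 520 left.
May 1861 has 31 days: 520 − 31 = 489 left.
April 1861 has 30 days: 489 − 30 = 459 left.
March 1861 has 31 days: 459 − 31 = 428 left.
February 1861 has 28 days (1861 is not a leap year): 428 − 28 = 400 left.
January 1861 has 31 days: 400 − 31 = 369 left.
December 1860 has 31 days: 369 − 31 = 338 left.
November 1860 has 30 days: 338 − 30 = 308 left.
October 1860 has 31 days: 308 − 31 = 277 left.
September 1860 has 30 days: 277 − 30 = 247 left.
August 1860 has 31 days: 247 − 31 = 216 left.
July 1860 has 31 days: 216 − 31 = 185 left.
June 1860 has 30 days: 185 − 30 = 155 left.
May 1860 has 31 days: 155 − 31 = 124 left.
April 1860 has 30 days: 124 − 30 = 94 left.
March 1860 has 31 days: 94 − 31 = 63 left.
February 1860 has 29 days (1860 is a leap year): 63 − 29 = 34 left.
January 1860 has 31 days: 34 − 31 = 3 left.
December 1859 has 31 days; 31 − 3 = 28 → December 28, 1859.

December 28, 1859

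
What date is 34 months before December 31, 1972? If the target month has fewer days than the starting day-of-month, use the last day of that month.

Subtracting 34 months from December 31, 1972.
month 12 − 34 = -22, which is month 2 of year 1970 → February 1970.
February 1970 has only 28 days (1970 is not a leap year — relevant if February), and the start was day 31, so the date clamps to February 28, 1970.

February 28, 1970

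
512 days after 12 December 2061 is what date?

Advancing 512 days from December 12, 2061.
December has 31 days, so 31 − 12 = 19 days remain after December 12, 2061; 512 − 19 = 493 left.
January 2062 has 31 days: 493 − 31 = 462 left.
February 2062 has 28 days (2062 is not a leap year): 462 − 28 = 434 left.
March 2062 has 31 days: 434 − 31 = 403 left.
April 2062 has 30 days: 403 − 30 = 373 left.
May 2062 has 31 days: 373 − 31 = 342 left.
June 2062 has 30 days: 342 − 30 = 312 left.
July 2062 has 31 days: 312 − 31 = 281 left.
August 2062 has 31 days: 281 − 31 = 250 left.
September 2062 has 30 days: 250 − 30 = 220 left.
October 2062 has 31 days: 220 − 31 = 189 left.
November 2062 has 30 days: 189 − 30 = 159 left.
December 2062 has 31 days: 159 − 31 = 128 left.
January 2063 has 31 days: 128 − 31 = 97 left.
February 2063 has 28 days (2063 is not a leap year): 97 − 28 = 69 left.
March 2063 has 31 days: 69 − 31 = 38 left.
April 2063 has 30 days: 38 − 30 = 8 left.
8 days into May 2063 → May 8, 2063.

May 8, 2063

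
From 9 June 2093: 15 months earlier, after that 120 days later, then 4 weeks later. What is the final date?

Going back 15 months from June 9, 2093:
month 6 − 15 = -9, which is month 3 of year 2092 → March 2092.
Day 9 is valid in March, giving March 9, 2092.
Adding 120 days from March 9, 2092:
March has 31 days, so 31 − 9 = 22 days remain after March 9, 2092; 120 − 22 = 98 left.
April 2092 has 30 days: 98 − 30 = 68 left.
May 2092 has 31 days: 68 − 31 = 37 left.
June 2092 has 30 days: 37 − 30 = 7 left.
7 days into July 2092 → July 7, 2092.
Advancing 4 weeks (= 28 days) from July 7, 2092:
July has 31 days, so 31 − 7 = 24 days remain after July 7, 2092; 28 − 24 = 4 left.
4 days into August 2092 → August 4, 2092.

August 4, 2092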